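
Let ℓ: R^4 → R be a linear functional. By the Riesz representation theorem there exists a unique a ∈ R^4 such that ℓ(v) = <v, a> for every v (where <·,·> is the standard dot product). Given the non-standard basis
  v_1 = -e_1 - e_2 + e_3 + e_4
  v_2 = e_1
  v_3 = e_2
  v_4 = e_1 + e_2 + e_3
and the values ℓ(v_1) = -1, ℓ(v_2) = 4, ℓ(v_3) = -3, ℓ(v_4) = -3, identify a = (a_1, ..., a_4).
a = (4, -3, -4, 4)

Write a = (a_1, ..., a_4) in the standard basis. For each basis vector v_i, ℓ(v_i) = <v_i, a> is a linear equation in the a_j's. Collect the n equations into a matrix system V a = ℓ, where row i of V is v_i (expressed in the standard basis). Since V is invertible (lower-triangular with 1s on the diagonal, up to permutation), solve by back-substitution:
  V =
[[-1, -1, 1, 1],
 [1, 0, 0, 0],
 [0, 1, 0, 0],
 [1, 1, 1, 0]]
  V a = (-1, 4, -3, -3)
Solving gives a = (4, -3, -4, 4).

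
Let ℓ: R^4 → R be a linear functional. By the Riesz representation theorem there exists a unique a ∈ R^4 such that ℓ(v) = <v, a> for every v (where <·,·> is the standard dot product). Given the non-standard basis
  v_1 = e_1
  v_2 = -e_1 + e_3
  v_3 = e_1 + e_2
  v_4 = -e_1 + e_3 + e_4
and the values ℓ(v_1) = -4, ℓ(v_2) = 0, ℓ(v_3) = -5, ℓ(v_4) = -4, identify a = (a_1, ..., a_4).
a = (-4, -1, -4, -4)

Write a = (a_1, ..., a_4) in the standard basis. For each basis vector v_i, ℓ(v_i) = <v_i, a> is a linear equation in the a_j's. Collect the n equations into a matrix system V a = ℓ, where row i of V is v_i (expressed in the standard basis). Since V is invertible (lower-triangular with 1s on the diagonal, up to permutation), solve by back-substitution:
  V =
[[1, 0, 0, 0],
 [-1, 0, 1, 0],
 [1, 1, 0, 0],
 [-1, 0, 1, 1]]
  V a = (-4, 0, -5, -4)
Solving gives a = (-4, -1, -4, -4).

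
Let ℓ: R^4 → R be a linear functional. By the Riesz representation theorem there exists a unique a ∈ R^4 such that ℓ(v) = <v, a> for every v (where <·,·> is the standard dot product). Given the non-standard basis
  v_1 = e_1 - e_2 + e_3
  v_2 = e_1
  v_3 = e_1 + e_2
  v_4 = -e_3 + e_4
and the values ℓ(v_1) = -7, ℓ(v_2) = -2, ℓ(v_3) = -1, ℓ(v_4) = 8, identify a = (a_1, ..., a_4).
a = (-2, 1, -4, 4)

Write a = (a_1, ..., a_4) in the standard basis. For each basis vector v_i, ℓ(v_i) = <v_i, a> is a linear equation in the a_j's. Collect the n equations into a matrix system V a = ℓ, where row i of V is v_i (expressed in the standard basis). Since V is invertible (lower-triangular with 1s on the diagonal, up to permutation), solve by back-substitution:
  V =
[[1, -1, 1, 0],
 [1, 0, 0, 0],
 [1, 1, 0, 0],
 [0, 0, -1, 1]]
  V a = (-7, -2, -1, 8)
Solving gives a = (-2, 1, -4, 4).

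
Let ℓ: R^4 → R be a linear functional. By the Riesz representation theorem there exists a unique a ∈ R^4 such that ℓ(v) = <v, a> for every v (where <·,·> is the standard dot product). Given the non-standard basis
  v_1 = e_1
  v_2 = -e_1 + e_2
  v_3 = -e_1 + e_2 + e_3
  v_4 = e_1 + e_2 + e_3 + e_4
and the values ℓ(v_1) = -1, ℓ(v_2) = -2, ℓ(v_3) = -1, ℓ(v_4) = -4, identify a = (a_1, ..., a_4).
a = (-1, -3, 1, -1)

Write a = (a_1, ..., a_4) in the standard basis. For each basis vector v_i, ℓ(v_i) = <v_i, a> is a linear equation in the a_j's. Collect the n equations into a matrix system V a = ℓ, where row i of V is v_i (expressed in the standard basis). Since V is invertible (lower-triangular with 1s on the diagonal, up to permutation), solve by back-substitution:
  V =
[[1, 0, 0, 0],
 [-1, 1, 0, 0],
 [-1, 1, 1, 0],
 [1, 1, 1, 1]]
  V a = (-1, -2, -1, -4)
Solving gives a = (-1, -3, 1, -1).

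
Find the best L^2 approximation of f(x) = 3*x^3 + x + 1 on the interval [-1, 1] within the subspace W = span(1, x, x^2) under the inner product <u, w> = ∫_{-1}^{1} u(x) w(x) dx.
g(x) = 14*x/5 + 1

The best approximation g ∈ W is the orthogonal projection of f onto W. Writing g = a_0 + a_1 x + a_2 x^2, the coefficients solve the normal equations G · a = b where
  G_{ij} = <φ_i, φ_j> and b_i = <f, φ_i>, with φ_0 = 1, φ_1 = x, φ_2 = x^2.
G =
  [2, 0, 2/3]
  [0, 2/3, 0]
  [2/3, 0, 2/5],
b = (2, 28/15, 2/3).
Solving gives a_0 = 1, a_1 = 14/5, a_2 = 0, so
  g(x) = 14*x/5 + 1.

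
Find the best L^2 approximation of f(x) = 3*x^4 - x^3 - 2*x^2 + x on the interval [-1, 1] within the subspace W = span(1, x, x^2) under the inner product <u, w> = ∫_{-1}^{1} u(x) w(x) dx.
g(x) = 4*x^2/7 + 2*x/5 - 9/35

The best approximation g ∈ W is the orthogonal projection of f onto W. Writing g = a_0 + a_1 x + a_2 x^2, the coefficients solve the normal equations G · a = b where
  G_{ij} = <φ_i, φ_j> and b_i = <f, φ_i>, with φ_0 = 1, φ_1 = x, φ_2 = x^2.
G =
  [2, 0, 2/3]
  [0, 2/3, 0]
  [2/3, 0, 2/5],
b = (-2/15, 4/15, 2/35).
Solving gives a_0 = -9/35, a_1 = 2/5, a_2 = 4/7, so
  g(x) = 4*x^2/7 + 2*x/5 - 9/35.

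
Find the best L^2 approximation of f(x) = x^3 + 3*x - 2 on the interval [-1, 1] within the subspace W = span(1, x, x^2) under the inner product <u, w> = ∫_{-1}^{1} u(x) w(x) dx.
g(x) = 18*x/5 - 2

The best approximation g ∈ W is the orthogonal projection of f onto W. Writing g = a_0 + a_1 x + a_2 x^2, the coefficients solve the normal equations G · a = b where
  G_{ij} = <φ_i, φ_j> and b_i = <f, φ_i>, with φ_0 = 1, φ_1 = x, φ_2 = x^2.
G =
  [2, 0, 2/3]
  [0, 2/3, 0]
  [2/3, 0, 2/5],
b = (-4, 12/5, -4/3).
Solving gives a_0 = -2, a_1 = 18/5, a_2 = 0, so
  g(x) = 18*x/5 - 2.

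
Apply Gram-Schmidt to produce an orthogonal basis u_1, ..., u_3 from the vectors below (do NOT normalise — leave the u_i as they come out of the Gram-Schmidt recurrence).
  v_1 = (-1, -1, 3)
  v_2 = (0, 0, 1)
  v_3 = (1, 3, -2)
Orthogonal basis:
  u_1 = (-1, -1, 3)
  u_2 = (3/11, 3/11, 2/11)
  u_3 = (-1, 1, 0)

Apply the Gram-Schmidt recurrence
  u_1 = v_1
  u_i = v_i − Σ_{j<i} ((v_i · u_j) / (u_j · u_j)) · u_j.

Step by step this gives:
  u_1 = (-1, -1, 3)
  u_2 = (3/11, 3/11, 2/11)
  u_3 = (-1, 1, 0)

Orthogonality check:
  u_2 · u_1 = 0 (should be 0)
  u_3 · u_1 = 0 (should be 0)
  u_3 · u_2 = 0 (should be 0)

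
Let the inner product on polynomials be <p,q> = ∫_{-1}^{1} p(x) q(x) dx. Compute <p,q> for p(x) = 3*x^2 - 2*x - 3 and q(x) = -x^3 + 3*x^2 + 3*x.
<p,q> = -28/5

Expand the product: p(x)·q(x) = -3*x^5 + 11*x^4 + 6*x^3 - 15*x^2 - 9*x.
∫_{-1}^{1} of each monomial x^k gives [2/(k+1) if k even, 0 if k odd]. Integrating term-by-term (or equivalently evaluating the antiderivative F(x) = -x^6/2 + 11*x^5/5 + 3*x^4/2 - 5*x^3 - 9*x^2/2 at the endpoints):
  F(1) − F(−1) = -63/10 − (-7/10) = -28/5.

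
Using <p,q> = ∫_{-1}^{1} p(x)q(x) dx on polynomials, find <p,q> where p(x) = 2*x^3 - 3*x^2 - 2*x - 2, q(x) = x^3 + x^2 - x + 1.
<p,q> = -288/35

Expand the product: p(x)·q(x) = 2*x^6 - x^5 - 7*x^4 + x^3 - 3*x^2 - 2.
∫_{-1}^{1} of each monomial x^k gives [2/(k+1) if k even, 0 if k odd]. Integrating term-by-term (or equivalently evaluating the antiderivative F(x) = 2*x^7/7 - x^6/6 - 7*x^5/5 + x^4/4 - x^3 - 2*x at the endpoints):
  F(1) − F(−1) = -1693/420 − (1763/420) = -288/35.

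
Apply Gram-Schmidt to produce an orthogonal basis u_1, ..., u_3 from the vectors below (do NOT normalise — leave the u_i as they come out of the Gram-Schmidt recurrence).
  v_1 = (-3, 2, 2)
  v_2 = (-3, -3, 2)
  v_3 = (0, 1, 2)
Orthogonal basis:
  u_1 = (-3, 2, 2)
  u_2 = (-30/17, -65/17, 20/17)
  u_3 = (12/13, 0, 18/13)

Apply the Gram-Schmidt recurrence
  u_1 = v_1
  u_i = v_i − Σ_{j<i} ((v_i · u_j) / (u_j · u_j)) · u_j.

Step by step this gives:
  u_1 = (-3, 2, 2)
  u_2 = (-30/17, -65/17, 20/17)
  u_3 = (12/13, 0, 18/13)

Orthogonality check:
  u_2 · u_1 = 0 (should be 0)
  u_3 · u_1 = 0 (should be 0)
  u_3 · u_2 = 0 (should be 0)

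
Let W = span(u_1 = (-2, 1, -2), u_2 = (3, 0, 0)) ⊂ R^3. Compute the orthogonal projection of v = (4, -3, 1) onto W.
proj_W(v) = (4, -1, 2)

Set up U = [u_1 | ... | u_2] ∈ R^(3×2). The projector onto W = col(U) is P = U (U^T U)^(-1) U^T.
Compute U^T U =
  [9, -6]
  [-6, 9],
and U^T v = (-13, 12).
Solve U^T U · c = U^T v for the coefficients: c = (-1, 2/3). The projection is proj_W(v) = U c.
Check: (v - proj_W(v)) · u_1 = 0  (should be 0).
Check: (v - proj_W(v)) · u_2 = 0  (should be 0).
Result: proj_W(v) = (4, -1, 2).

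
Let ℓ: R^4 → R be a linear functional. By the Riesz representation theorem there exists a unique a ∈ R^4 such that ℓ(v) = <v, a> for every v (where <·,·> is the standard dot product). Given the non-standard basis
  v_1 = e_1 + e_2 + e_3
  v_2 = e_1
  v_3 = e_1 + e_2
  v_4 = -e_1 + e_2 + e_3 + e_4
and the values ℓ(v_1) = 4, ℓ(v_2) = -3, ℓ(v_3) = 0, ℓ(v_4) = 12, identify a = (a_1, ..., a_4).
a = (-3, 3, 4, 2)

Write a = (a_1, ..., a_4) in the standard basis. For each basis vector v_i, ℓ(v_i) = <v_i, a> is a linear equation in the a_j's. Collect the n equations into a matrix system V a = ℓ, where row i of V is v_i (expressed in the standard basis). Since V is invertible (lower-triangular with 1s on the diagonal, up to permutation), solve by back-substitution:
  V =
[[1, 1, 1, 0],
 [1, 0, 0, 0],
 [1, 1, 0, 0],
 [-1, 1, 1, 1]]
  V a = (4, -3, 0, 12)
Solving gives a = (-3, 3, 4, 2).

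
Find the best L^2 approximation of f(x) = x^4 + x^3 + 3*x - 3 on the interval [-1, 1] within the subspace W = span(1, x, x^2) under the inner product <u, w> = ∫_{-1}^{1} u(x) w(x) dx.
g(x) = 6*x^2/7 + 18*x/5 - 108/35

The best approximation g ∈ W is the orthogonal projection of f onto W. Writing g = a_0 + a_1 x + a_2 x^2, the coefficients solve the normal equations G · a = b where
  G_{ij} = <φ_i, φ_j> and b_i = <f, φ_i>, with φ_0 = 1, φ_1 = x, φ_2 = x^2.
G =
  [2, 0, 2/3]
  [0, 2/3, 0]
  [2/3, 0, 2/5],
b = (-28/5, 12/5, -12/7).
Solving gives a_0 = -108/35, a_1 = 18/5, a_2 = 6/7, so
  g(x) = 6*x^2/7 + 18*x/5 - 108/35.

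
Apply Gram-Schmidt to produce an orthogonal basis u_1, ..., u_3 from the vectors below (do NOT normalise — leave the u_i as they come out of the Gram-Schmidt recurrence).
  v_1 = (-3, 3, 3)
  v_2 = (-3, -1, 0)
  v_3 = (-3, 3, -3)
Orthogonal basis:
  u_1 = (-3, 3, 3)
  u_2 = (-7/3, -5/3, -2/3)
  u_3 = (-12/13, 36/13, -48/13)

Apply the Gram-Schmidt recurrence
  u_1 = v_1
  u_i = v_i − Σ_{j<i} ((v_i · u_j) / (u_j · u_j)) · u_j.

Step by step this gives:
  u_1 = (-3, 3, 3)
  u_2 = (-7/3, -5/3, -2/3)
  u_3 = (-12/13, 36/13, -48/13)

Orthogonality check:
  u_2 · u_1 = 0 (should be 0)
  u_3 · u_1 = 0 (should be 0)
  u_3 · u_2 = 0 (should be 0)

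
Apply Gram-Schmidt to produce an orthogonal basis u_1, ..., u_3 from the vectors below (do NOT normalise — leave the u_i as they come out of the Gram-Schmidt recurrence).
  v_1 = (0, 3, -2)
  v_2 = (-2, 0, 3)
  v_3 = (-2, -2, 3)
Orthogonal basis:
  u_1 = (0, 3, -2)
  u_2 = (-2, 18/13, 27/13)
  u_3 = (-72/133, -32/133, -48/133)

Apply the Gram-Schmidt recurrence
  u_1 = v_1
  u_i = v_i − Σ_{j<i} ((v_i · u_j) / (u_j · u_j)) · u_j.

Step by step this gives:
  u_1 = (0, 3, -2)
  u_2 = (-2, 18/13, 27/13)
  u_3 = (-72/133, -32/133, -48/133)

Orthogonality check:
  u_2 · u_1 = 0 (should be 0)
  u_3 · u_1 = 0 (should be 0)
  u_3 · u_2 = 0 (should be 0)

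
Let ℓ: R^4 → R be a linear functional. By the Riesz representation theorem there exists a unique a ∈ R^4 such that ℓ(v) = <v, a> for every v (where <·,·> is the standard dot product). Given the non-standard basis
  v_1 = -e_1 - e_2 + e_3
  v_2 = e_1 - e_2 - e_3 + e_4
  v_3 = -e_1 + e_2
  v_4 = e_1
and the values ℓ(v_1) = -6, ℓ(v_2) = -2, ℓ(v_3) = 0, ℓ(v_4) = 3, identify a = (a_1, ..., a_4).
a = (3, 3, 0, -2)

Write a = (a_1, ..., a_4) in the standard basis. For each basis vector v_i, ℓ(v_i) = <v_i, a> is a linear equation in the a_j's. Collect the n equations into a matrix system V a = ℓ, where row i of V is v_i (expressed in the standard basis). Since V is invertible (lower-triangular with 1s on the diagonal, up to permutation), solve by back-substitution:
  V =
[[-1, -1, 1, 0],
 [1, -1, -1, 1],
 [-1, 1, 0, 0],
 [1, 0, 0, 0]]
  V a = (-6, -2, 0, 3)
Solving gives a = (3, 3, 0, -2).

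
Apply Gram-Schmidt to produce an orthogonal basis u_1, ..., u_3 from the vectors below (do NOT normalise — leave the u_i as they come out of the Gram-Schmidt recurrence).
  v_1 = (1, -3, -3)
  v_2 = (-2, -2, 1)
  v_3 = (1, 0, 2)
Orthogonal basis:
  u_1 = (1, -3, -3)
  u_2 = (-39/19, -35/19, 22/19)
  u_3 = (45/34, -25/34, 20/17)

Apply the Gram-Schmidt recurrence
  u_1 = v_1
  u_i = v_i − Σ_{j<i} ((v_i · u_j) / (u_j · u_j)) · u_j.

Step by step this gives:
  u_1 = (1, -3, -3)
  u_2 = (-39/19, -35/19, 22/19)
  u_3 = (45/34, -25/34, 20/17)

Orthogonality check:
  u_2 · u_1 = 0 (should be 0)
  u_3 · u_1 = 0 (should be 0)
  u_3 · u_2 = 0 (should be 0)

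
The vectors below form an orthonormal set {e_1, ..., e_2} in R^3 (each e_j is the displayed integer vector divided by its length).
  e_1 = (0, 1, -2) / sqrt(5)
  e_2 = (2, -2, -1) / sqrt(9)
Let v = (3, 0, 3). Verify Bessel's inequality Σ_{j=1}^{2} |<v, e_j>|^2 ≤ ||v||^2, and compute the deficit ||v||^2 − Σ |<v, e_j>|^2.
Σ |<v, e_j>|^2 = 41/5; ||v||^2 = 18; deficit = 49/5

Write each e_j = u_j / sqrt(<u_j, u_j>) where u_j is the displayed integer vector. Then <v, e_j> = <v, u_j> / sqrt(<u_j, u_j>), so |<v, e_j>|^2 = <v, u_j>^2 / <u_j, u_j>.
Coefficients: <v, e_1> = -6/sqrt(5), <v, e_2> = 3/sqrt(9).
Square and sum: Σ |<v, e_j>|^2 = 41/5.
Compute ||v||^2 = v·v = 18.
Deficit = 18 − 41/5 = 49/5 ≥ 0, confirming Bessel's inequality. (The deficit equals ||v − Σ <v,e_j> e_j||^2, the squared distance from v to span{e_j}.)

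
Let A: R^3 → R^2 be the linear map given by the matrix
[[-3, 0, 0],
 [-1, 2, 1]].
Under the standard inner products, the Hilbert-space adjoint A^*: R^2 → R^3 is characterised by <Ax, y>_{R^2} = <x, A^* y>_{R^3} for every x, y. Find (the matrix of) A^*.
A^* = A^T =
[[-3, -1],
 [0, 2],
 [0, 1]]

For real matrices with standard dot products, the defining identity <Ax, y> = <x, A^* y> gives (Ax)^T y = x^T (A^*) y, i.e. x^T A^T y = x^T (A^*) y. Since this holds for all x, y, we must have A^* = A^T. Therefore
A^* =
[[-3, -1],
 [0, 2],
 [0, 1]].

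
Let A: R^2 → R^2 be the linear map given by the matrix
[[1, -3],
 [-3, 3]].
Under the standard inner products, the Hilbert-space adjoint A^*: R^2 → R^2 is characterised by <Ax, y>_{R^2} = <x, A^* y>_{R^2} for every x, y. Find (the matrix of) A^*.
A^* = A^T =
[[1, -3],
 [-3, 3]]

For real matrices with standard dot products, the defining identity <Ax, y> = <x, A^* y> gives (Ax)^T y = x^T (A^*) y, i.e. x^T A^T y = x^T (A^*) y. Since this holds for all x, y, we must have A^* = A^T. Therefore
A^* =
[[1, -3],
 [-3, 3]].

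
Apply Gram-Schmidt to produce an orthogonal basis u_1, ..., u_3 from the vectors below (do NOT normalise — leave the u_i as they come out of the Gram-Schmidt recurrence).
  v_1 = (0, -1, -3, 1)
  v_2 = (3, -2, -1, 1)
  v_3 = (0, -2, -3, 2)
Orthogonal basis:
  u_1 = (0, -1, -3, 1)
  u_2 = (3, -16/11, 7/11, 5/11)
  u_3 = (-21/43, -25/43, 19/43, 32/43)

Apply the Gram-Schmidt recurrence
  u_1 = v_1
  u_i = v_i − Σ_{j<i} ((v_i · u_j) / (u_j · u_j)) · u_j.

Step by step this gives:
  u_1 = (0, -1, -3, 1)
  u_2 = (3, -16/11, 7/11, 5/11)
  u_3 = (-21/43, -25/43, 19/43, 32/43)

Orthogonality check:
  u_2 · u_1 = 0 (should be 0)
  u_3 · u_1 = 0 (should be 0)
  u_3 · u_2 = 0 (should be 0)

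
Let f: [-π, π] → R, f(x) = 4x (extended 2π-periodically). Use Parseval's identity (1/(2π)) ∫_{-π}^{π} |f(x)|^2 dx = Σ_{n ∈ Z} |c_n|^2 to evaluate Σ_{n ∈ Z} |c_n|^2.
Σ |c_n|^2 = 16π^2/3

Expand and integrate term by term over [-π, π]:
  ∫ (4x)^2 dx = 16·(2π^3/3); ∫ 2·4·(0)·x dx = 0 (odd integrand); ∫ 0^2 dx = 0·2π.
So (1/(2π)) ∫_{-π}^{π} (4x)^2 dx = 16π^2/3 + 0 = 16π^2/3.
Parseval ⇒ Σ |c_n|^2 = 16π^2/3.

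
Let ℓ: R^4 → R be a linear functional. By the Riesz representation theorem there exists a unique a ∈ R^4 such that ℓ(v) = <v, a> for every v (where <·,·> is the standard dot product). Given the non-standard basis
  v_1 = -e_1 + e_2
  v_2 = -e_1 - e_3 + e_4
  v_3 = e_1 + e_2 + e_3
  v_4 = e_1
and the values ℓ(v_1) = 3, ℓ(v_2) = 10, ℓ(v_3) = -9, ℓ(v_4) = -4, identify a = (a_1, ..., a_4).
a = (-4, -1, -4, 2)

Write a = (a_1, ..., a_4) in the standard basis. For each basis vector v_i, ℓ(v_i) = <v_i, a> is a linear equation in the a_j's. Collect the n equations into a matrix system V a = ℓ, where row i of V is v_i (expressed in the standard basis). Since V is invertible (lower-triangular with 1s on the diagonal, up to permutation), solve by back-substitution:
  V =
[[-1, 1, 0, 0],
 [-1, 0, -1, 1],
 [1, 1, 1, 0],
 [1, 0, 0, 0]]
  V a = (3, 10, -9, -4)
Solving gives a = (-4, -1, -4, 2).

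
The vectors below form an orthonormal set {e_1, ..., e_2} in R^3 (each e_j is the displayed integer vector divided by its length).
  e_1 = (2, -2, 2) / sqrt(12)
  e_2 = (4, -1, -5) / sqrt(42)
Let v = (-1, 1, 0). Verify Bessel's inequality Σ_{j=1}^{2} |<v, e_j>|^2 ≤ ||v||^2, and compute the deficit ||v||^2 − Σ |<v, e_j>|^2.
Σ |<v, e_j>|^2 = 27/14; ||v||^2 = 2; deficit = 1/14

Write each e_j = u_j / sqrt(<u_j, u_j>) where u_j is the displayed integer vector. Then <v, e_j> = <v, u_j> / sqrt(<u_j, u_j>), so |<v, e_j>|^2 = <v, u_j>^2 / <u_j, u_j>.
Coefficients: <v, e_1> = -4/sqrt(12), <v, e_2> = -5/sqrt(42).
Square and sum: Σ |<v, e_j>|^2 = 27/14.
Compute ||v||^2 = v·v = 2.
Deficit = 2 − 27/14 = 1/14 ≥ 0, confirming Bessel's inequality. (The deficit equals ||v − Σ <v,e_j> e_j||^2, the squared distance from v to span{e_j}.)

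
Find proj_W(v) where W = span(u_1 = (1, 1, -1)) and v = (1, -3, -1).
proj_W(v) = (-1/3, -1/3, 1/3)

Set up U = [u_1 | ... | u_1] ∈ R^(3×1). The projector onto W = col(U) is P = U (U^T U)^(-1) U^T.
Compute U^T U =
  [3],
and U^T v = (-1).
Solve U^T U · c = U^T v for the coefficients: c = (-1/3). The projection is proj_W(v) = U c.
Check: (v - proj_W(v)) · u_1 = 0  (should be 0).
Result: proj_W(v) = (-1/3, -1/3, 1/3).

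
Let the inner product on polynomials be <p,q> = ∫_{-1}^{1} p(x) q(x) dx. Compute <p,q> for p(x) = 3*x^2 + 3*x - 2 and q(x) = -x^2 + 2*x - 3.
<p,q> = 152/15

Expand the product: p(x)·q(x) = -3*x^4 + 3*x^3 - x^2 - 13*x + 6.
∫_{-1}^{1} of each monomial x^k gives [2/(k+1) if k even, 0 if k odd]. Integrating term-by-term (or equivalently evaluating the antiderivative F(x) = -3*x^5/5 + 3*x^4/4 - x^3/3 - 13*x^2/2 + 6*x at the endpoints):
  F(1) − F(−1) = -41/60 − (-649/60) = 152/15.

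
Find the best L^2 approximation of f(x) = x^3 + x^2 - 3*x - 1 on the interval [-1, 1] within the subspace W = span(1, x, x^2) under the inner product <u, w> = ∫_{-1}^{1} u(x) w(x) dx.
g(x) = x^2 - 12*x/5 - 1

The best approximation g ∈ W is the orthogonal projection of f onto W. Writing g = a_0 + a_1 x + a_2 x^2, the coefficients solve the normal equations G · a = b where
  G_{ij} = <φ_i, φ_j> and b_i = <f, φ_i>, with φ_0 = 1, φ_1 = x, φ_2 = x^2.
G =
  [2, 0, 2/3]
  [0, 2/3, 0]
  [2/3, 0, 2/5],
b = (-4/3, -8/5, -4/15).
Solving gives a_0 = -1, a_1 = -12/5, a_2 = 1, so
  g(x) = x^2 - 12*x/5 - 1.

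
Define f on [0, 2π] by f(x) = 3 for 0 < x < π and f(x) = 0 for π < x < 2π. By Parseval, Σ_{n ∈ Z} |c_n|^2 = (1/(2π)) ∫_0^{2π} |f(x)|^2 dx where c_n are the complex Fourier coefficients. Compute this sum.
Σ |c_n|^2 = 9/2

Parseval equates the L^2 energy of f (normalised by 1/(2π)) with the ℓ^2 sum of its Fourier coefficients: (1/(2π)) ∫_0^{2π} |f|^2 = Σ |c_n|^2.
Compute the left side: (1/(2π)) [∫_0^π 3^2 dx + ∫_π^{2π} 0^2 dx] = (1/(2π)) · (9π + 0π) = (9 + 0)/2 = 9/2.
So Σ_{n ∈ Z} |c_n|^2 = 9/2.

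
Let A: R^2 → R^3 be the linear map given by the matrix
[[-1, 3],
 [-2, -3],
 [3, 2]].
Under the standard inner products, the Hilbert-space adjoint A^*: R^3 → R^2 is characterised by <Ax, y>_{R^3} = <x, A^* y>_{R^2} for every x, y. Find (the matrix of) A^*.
A^* = A^T =
[[-1, -2, 3],
 [3, -3, 2]]

For real matrices with standard dot products, the defining identity <Ax, y> = <x, A^* y> gives (Ax)^T y = x^T (A^*) y, i.e. x^T A^T y = x^T (A^*) y. Since this holds for all x, y, we must have A^* = A^T. Therefore
A^* =
[[-1, -2, 3],
 [3, -3, 2]].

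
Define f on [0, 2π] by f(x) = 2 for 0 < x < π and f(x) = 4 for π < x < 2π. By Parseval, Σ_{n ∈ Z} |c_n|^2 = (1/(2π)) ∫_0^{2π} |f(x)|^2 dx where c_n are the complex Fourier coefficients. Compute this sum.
Σ |c_n|^2 = 10

Parseval equates the L^2 energy of f (normalised by 1/(2π)) with the ℓ^2 sum of its Fourier coefficients: (1/(2π)) ∫_0^{2π} |f|^2 = Σ |c_n|^2.
Compute the left side: (1/(2π)) [∫_0^π 2^2 dx + ∫_π^{2π} 4^2 dx] = (1/(2π)) · (4π + 16π) = (4 + 16)/2 = 10.
So Σ_{n ∈ Z} |c_n|^2 = 10.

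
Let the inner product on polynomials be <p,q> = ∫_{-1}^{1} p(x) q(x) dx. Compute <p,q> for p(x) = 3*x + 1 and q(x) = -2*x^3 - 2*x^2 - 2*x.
<p,q> = -116/15

Expand the product: p(x)·q(x) = -6*x^4 - 8*x^3 - 8*x^2 - 2*x.
∫_{-1}^{1} of each monomial x^k gives [2/(k+1) if k even, 0 if k odd]. Integrating term-by-term (or equivalently evaluating the antiderivative F(x) = -6*x^5/5 - 2*x^4 - 8*x^3/3 - x^2 at the endpoints):
  F(1) − F(−1) = -103/15 − (13/15) = -116/15.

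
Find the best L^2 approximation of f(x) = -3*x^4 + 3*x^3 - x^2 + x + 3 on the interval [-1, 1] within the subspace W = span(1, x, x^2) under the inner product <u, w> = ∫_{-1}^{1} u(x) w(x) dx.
g(x) = -25*x^2/7 + 14*x/5 + 114/35

The best approximation g ∈ W is the orthogonal projection of f onto W. Writing g = a_0 + a_1 x + a_2 x^2, the coefficients solve the normal equations G · a = b where
  G_{ij} = <φ_i, φ_j> and b_i = <f, φ_i>, with φ_0 = 1, φ_1 = x, φ_2 = x^2.
G =
  [2, 0, 2/3]
  [0, 2/3, 0]
  [2/3, 0, 2/5],
b = (62/15, 28/15, 26/35).
Solving gives a_0 = 114/35, a_1 = 14/5, a_2 = -25/7, so
  g(x) = -25*x^2/7 + 14*x/5 + 114/35.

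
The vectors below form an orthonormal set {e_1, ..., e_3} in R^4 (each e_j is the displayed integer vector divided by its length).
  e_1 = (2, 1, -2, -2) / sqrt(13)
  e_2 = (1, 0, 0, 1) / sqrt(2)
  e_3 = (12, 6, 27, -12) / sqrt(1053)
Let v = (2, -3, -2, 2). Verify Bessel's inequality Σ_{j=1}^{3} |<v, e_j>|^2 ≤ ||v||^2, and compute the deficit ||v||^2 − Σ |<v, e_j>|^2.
Σ |<v, e_j>|^2 = 13; ||v||^2 = 21; deficit = 8

Write each e_j = u_j / sqrt(<u_j, u_j>) where u_j is the displayed integer vector. Then <v, e_j> = <v, u_j> / sqrt(<u_j, u_j>), so |<v, e_j>|^2 = <v, u_j>^2 / <u_j, u_j>.
Coefficients: <v, e_1> = 1/sqrt(13), <v, e_2> = 4/sqrt(2), <v, e_3> = -72/sqrt(1053).
Square and sum: Σ |<v, e_j>|^2 = 13.
Compute ||v||^2 = v·v = 21.
Deficit = 21 − 13 = 8 ≥ 0, confirming Bessel's inequality. (The deficit equals ||v − Σ <v,e_j> e_j||^2, the squared distance from v to span{e_j}.)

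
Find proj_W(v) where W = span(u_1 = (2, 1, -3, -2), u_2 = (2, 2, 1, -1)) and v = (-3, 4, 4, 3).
proj_W(v) = (-122/155, 3/5, 799/155, 276/155)

Set up U = [u_1 | ... | u_2] ∈ R^(4×2). The projector onto W = col(U) is P = U (U^T U)^(-1) U^T.
Compute U^T U =
  [18, 5]
  [5, 10],
and U^T v = (-20, 3).
Solve U^T U · c = U^T v for the coefficients: c = (-43/31, 154/155). The projection is proj_W(v) = U c.
Check: (v - proj_W(v)) · u_1 = 0  (should be 0).
Check: (v - proj_W(v)) · u_2 = 0  (should be 0).
Result: proj_W(v) = (-122/155, 3/5, 799/155, 276/155).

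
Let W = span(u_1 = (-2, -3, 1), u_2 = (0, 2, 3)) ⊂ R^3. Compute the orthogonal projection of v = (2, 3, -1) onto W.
proj_W(v) = (2, 3, -1)

Set up U = [u_1 | ... | u_2] ∈ R^(3×2). The projector onto W = col(U) is P = U (U^T U)^(-1) U^T.
Compute U^T U =
  [14, -3]
  [-3, 13],
and U^T v = (-14, 3).
Solve U^T U · c = U^T v for the coefficients: c = (-1, 0). The projection is proj_W(v) = U c.
Check: (v - proj_W(v)) · u_1 = 0  (should be 0).
Check: (v - proj_W(v)) · u_2 = 0  (should be 0).
Result: proj_W(v) = (2, 3, -1).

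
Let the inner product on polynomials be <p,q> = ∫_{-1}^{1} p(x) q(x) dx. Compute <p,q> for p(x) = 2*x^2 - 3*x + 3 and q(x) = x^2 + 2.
<p,q> = 262/15

Expand the product: p(x)·q(x) = 2*x^4 - 3*x^3 + 7*x^2 - 6*x + 6.
∫_{-1}^{1} of each monomial x^k gives [2/(k+1) if k even, 0 if k odd]. Integrating term-by-term (or equivalently evaluating the antiderivative F(x) = 2*x^5/5 - 3*x^4/4 + 7*x^3/3 - 3*x^2 + 6*x at the endpoints):
  F(1) − F(−1) = 299/60 − (-749/60) = 262/15.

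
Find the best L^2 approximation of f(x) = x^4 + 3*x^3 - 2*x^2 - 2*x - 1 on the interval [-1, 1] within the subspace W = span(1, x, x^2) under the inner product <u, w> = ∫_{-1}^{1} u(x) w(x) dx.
g(x) = -8*x^2/7 - x/5 - 38/35

The best approximation g ∈ W is the orthogonal projection of f onto W. Writing g = a_0 + a_1 x + a_2 x^2, the coefficients solve the normal equations G · a = b where
  G_{ij} = <φ_i, φ_j> and b_i = <f, φ_i>, with φ_0 = 1, φ_1 = x, φ_2 = x^2.
G =
  [2, 0, 2/3]
  [0, 2/3, 0]
  [2/3, 0, 2/5],
b = (-44/15, -2/15, -124/105).
Solving gives a_0 = -38/35, a_1 = -1/5, a_2 = -8/7, so
  g(x) = -8*x^2/7 - x/5 - 38/35.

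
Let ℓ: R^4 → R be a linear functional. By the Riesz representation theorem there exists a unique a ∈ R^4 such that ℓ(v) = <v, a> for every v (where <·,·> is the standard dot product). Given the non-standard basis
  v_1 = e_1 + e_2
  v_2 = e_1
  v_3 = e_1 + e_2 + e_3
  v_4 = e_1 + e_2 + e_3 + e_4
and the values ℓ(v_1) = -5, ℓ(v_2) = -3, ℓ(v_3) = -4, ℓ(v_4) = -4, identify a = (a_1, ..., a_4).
a = (-3, -2, 1, 0)

Write a = (a_1, ..., a_4) in the standard basis. For each basis vector v_i, ℓ(v_i) = <v_i, a> is a linear equation in the a_j's. Collect the n equations into a matrix system V a = ℓ, where row i of V is v_i (expressed in the standard basis). Since V is invertible (lower-triangular with 1s on the diagonal, up to permutation), solve by back-substitution:
  V =
[[1, 1, 0, 0],
 [1, 0, 0, 0],
 [1, 1, 1, 0],
 [1, 1, 1, 1]]
  V a = (-5, -3, -4, -4)
Solving gives a = (-3, -2, 1, 0).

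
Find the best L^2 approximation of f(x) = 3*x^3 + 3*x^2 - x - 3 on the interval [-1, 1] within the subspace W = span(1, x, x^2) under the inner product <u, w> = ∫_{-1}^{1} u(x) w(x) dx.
g(x) = 3*x^2 + 4*x/5 - 3

The best approximation g ∈ W is the orthogonal projection of f onto W. Writing g = a_0 + a_1 x + a_2 x^2, the coefficients solve the normal equations G · a = b where
  G_{ij} = <φ_i, φ_j> and b_i = <f, φ_i>, with φ_0 = 1, φ_1 = x, φ_2 = x^2.
G =
  [2, 0, 2/3]
  [0, 2/3, 0]
  [2/3, 0, 2/5],
b = (-4, 8/15, -4/5).
Solving gives a_0 = -3, a_1 = 4/5, a_2 = 3, so
  g(x) = 3*x^2 + 4*x/5 - 3.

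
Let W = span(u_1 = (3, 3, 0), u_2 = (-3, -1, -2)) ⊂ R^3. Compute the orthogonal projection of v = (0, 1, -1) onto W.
proj_W(v) = (0, 1, -1)

Set up U = [u_1 | ... | u_2] ∈ R^(3×2). The projector onto W = col(U) is P = U (U^T U)^(-1) U^T.
Compute U^T U =
  [18, -12]
  [-12, 14],
and U^T v = (3, 1).
Solve U^T U · c = U^T v for the coefficients: c = (1/2, 1/2). The projection is proj_W(v) = U c.
Check: (v - proj_W(v)) · u_1 = 0  (should be 0).
Check: (v - proj_W(v)) · u_2 = 0  (should be 0).
Result: proj_W(v) = (0, 1, -1).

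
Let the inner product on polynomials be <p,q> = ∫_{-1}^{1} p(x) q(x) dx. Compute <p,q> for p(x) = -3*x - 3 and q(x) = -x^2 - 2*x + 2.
<p,q> = -6

Expand the product: p(x)·q(x) = 3*x^3 + 9*x^2 - 6.
∫_{-1}^{1} of each monomial x^k gives [2/(k+1) if k even, 0 if k odd]. Integrating term-by-term (or equivalently evaluating the antiderivative F(x) = 3*x^4/4 + 3*x^3 - 6*x at the endpoints):
  F(1) − F(−1) = -9/4 − (15/4) = -6.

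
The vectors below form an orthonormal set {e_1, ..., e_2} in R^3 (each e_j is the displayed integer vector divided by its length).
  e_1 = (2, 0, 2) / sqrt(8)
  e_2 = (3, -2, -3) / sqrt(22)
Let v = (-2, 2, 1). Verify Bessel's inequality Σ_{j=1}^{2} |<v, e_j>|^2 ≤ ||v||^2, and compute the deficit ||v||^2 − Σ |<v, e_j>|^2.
Σ |<v, e_j>|^2 = 90/11; ||v||^2 = 9; deficit = 9/11

Write each e_j = u_j / sqrt(<u_j, u_j>) where u_j is the displayed integer vector. Then <v, e_j> = <v, u_j> / sqrt(<u_j, u_j>), so |<v, e_j>|^2 = <v, u_j>^2 / <u_j, u_j>.
Coefficients: <v, e_1> = -2/sqrt(8), <v, e_2> = -13/sqrt(22).
Square and sum: Σ |<v, e_j>|^2 = 90/11.
Compute ||v||^2 = v·v = 9.
Deficit = 9 − 90/11 = 9/11 ≥ 0, confirming Bessel's inequality. (The deficit equals ||v − Σ <v,e_j> e_j||^2, the squared distance from v to span{e_j}.)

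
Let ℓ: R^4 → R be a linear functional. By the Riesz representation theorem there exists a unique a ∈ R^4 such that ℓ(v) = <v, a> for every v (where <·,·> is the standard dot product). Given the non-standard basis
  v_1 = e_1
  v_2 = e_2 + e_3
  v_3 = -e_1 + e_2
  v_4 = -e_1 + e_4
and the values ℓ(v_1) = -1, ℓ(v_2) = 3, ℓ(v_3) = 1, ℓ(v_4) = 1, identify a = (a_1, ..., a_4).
a = (-1, 0, 3, 0)

Write a = (a_1, ..., a_4) in the standard basis. For each basis vector v_i, ℓ(v_i) = <v_i, a> is a linear equation in the a_j's. Collect the n equations into a matrix system V a = ℓ, where row i of V is v_i (expressed in the standard basis). Since V is invertible (lower-triangular with 1s on the diagonal, up to permutation), solve by back-substitution:
  V =
[[1, 0, 0, 0],
 [0, 1, 1, 0],
 [-1, 1, 0, 0],
 [-1, 0, 0, 1]]
  V a = (-1, 3, 1, 1)
Solving gives a = (-1, 0, 3, 0).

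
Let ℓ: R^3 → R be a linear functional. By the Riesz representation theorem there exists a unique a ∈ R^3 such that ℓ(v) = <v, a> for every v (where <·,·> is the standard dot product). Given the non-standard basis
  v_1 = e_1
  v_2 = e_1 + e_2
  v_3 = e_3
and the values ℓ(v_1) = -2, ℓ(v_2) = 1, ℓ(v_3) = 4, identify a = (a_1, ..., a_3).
a = (-2, 3, 4)

Write a = (a_1, ..., a_3) in the standard basis. For each basis vector v_i, ℓ(v_i) = <v_i, a> is a linear equation in the a_j's. Collect the n equations into a matrix system V a = ℓ, where row i of V is v_i (expressed in the standard basis). Since V is invertible (lower-triangular with 1s on the diagonal, up to permutation), solve by back-substitution:
  V =
[[1, 0, 0],
 [1, 1, 0],
 [0, 0, 1]]
  V a = (-2, 1, 4)
Solving gives a = (-2, 3, 4).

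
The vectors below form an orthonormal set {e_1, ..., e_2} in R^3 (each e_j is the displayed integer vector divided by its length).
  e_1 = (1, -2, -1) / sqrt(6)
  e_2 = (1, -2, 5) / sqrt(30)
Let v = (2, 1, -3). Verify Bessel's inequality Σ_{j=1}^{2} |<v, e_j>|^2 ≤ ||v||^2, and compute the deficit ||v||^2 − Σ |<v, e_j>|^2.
Σ |<v, e_j>|^2 = 9; ||v||^2 = 14; deficit = 5

Write each e_j = u_j / sqrt(<u_j, u_j>) where u_j is the displayed integer vector. Then <v, e_j> = <v, u_j> / sqrt(<u_j, u_j>), so |<v, e_j>|^2 = <v, u_j>^2 / <u_j, u_j>.
Coefficients: <v, e_1> = 3/sqrt(6), <v, e_2> = -15/sqrt(30).
Square and sum: Σ |<v, e_j>|^2 = 9.
Compute ||v||^2 = v·v = 14.
Deficit = 14 − 9 = 5 ≥ 0, confirming Bessel's inequality. (The deficit equals ||v − Σ <v,e_j> e_j||^2, the squared distance from v to span{e_j}.)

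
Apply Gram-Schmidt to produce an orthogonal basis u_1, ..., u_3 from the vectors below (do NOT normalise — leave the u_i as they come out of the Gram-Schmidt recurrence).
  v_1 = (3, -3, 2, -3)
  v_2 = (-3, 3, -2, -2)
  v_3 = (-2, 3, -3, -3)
Orthogonal basis:
  u_1 = (3, -3, 2, -3)
  u_2 = (-45/31, 45/31, -30/31, -110/31)
  u_3 = (19/22, 3/22, -12/11, 0)

Apply the Gram-Schmidt recurrence
  u_1 = v_1
  u_i = v_i − Σ_{j<i} ((v_i · u_j) / (u_j · u_j)) · u_j.

Step by step this gives:
  u_1 = (3, -3, 2, -3)
  u_2 = (-45/31, 45/31, -30/31, -110/31)
  u_3 = (19/22, 3/22, -12/11, 0)

Orthogonality check:
  u_2 · u_1 = 0 (should be 0)
  u_3 · u_1 = 0 (should be 0)
  u_3 · u_2 = 0 (should be 0)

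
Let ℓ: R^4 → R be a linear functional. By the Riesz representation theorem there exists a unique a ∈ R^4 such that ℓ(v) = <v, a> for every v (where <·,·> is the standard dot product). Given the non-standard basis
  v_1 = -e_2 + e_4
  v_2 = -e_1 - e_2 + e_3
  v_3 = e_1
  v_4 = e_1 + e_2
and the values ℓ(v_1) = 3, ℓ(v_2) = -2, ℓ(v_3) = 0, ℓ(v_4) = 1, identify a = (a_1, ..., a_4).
a = (0, 1, -1, 4)

Write a = (a_1, ..., a_4) in the standard basis. For each basis vector v_i, ℓ(v_i) = <v_i, a> is a linear equation in the a_j's. Collect the n equations into a matrix system V a = ℓ, where row i of V is v_i (expressed in the standard basis). Since V is invertible (lower-triangular with 1s on the diagonal, up to permutation), solve by back-substitution:
  V =
[[0, -1, 0, 1],
 [-1, -1, 1, 0],
 [1, 0, 0, 0],
 [1, 1, 0, 0]]
  V a = (3, -2, 0, 1)
Solving gives a = (0, 1, -1, 4).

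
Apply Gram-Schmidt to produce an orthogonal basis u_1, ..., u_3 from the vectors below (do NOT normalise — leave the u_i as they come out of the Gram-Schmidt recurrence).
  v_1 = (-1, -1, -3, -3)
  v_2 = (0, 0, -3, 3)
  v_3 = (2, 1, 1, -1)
Orthogonal basis:
  u_1 = (-1, -1, -3, -3)
  u_2 = (0, 0, -3, 3)
  u_3 = (37/20, 17/20, -9/20, -9/20)

Apply the Gram-Schmidt recurrence
  u_1 = v_1
  u_i = v_i − Σ_{j<i} ((v_i · u_j) / (u_j · u_j)) · u_j.

Step by step this gives:
  u_1 = (-1, -1, -3, -3)
  u_2 = (0, 0, -3, 3)
  u_3 = (37/20, 17/20, -9/20, -9/20)

Orthogonality check:
  u_2 · u_1 = 0 (should be 0)
  u_3 · u_1 = 0 (should be 0)
  u_3 · u_2 = 0 (should be 0)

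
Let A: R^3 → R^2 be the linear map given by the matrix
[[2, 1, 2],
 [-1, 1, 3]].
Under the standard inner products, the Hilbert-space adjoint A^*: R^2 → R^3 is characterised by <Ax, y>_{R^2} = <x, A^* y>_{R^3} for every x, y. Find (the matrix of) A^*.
A^* = A^T =
[[2, -1],
 [1, 1],
 [2, 3]]

For real matrices with standard dot products, the defining identity <Ax, y> = <x, A^* y> gives (Ax)^T y = x^T (A^*) y, i.e. x^T A^T y = x^T (A^*) y. Since this holds for all x, y, we must have A^* = A^T. Therefore
A^* =
[[2, -1],
 [1, 1],
 [2, 3]].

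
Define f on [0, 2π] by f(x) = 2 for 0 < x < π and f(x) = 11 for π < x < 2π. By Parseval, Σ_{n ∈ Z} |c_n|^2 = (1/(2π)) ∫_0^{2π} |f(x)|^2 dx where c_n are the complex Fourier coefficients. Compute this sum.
Σ |c_n|^2 = 125/2

Parseval equates the L^2 energy of f (normalised by 1/(2π)) with the ℓ^2 sum of its Fourier coefficients: (1/(2π)) ∫_0^{2π} |f|^2 = Σ |c_n|^2.
Compute the left side: (1/(2π)) [∫_0^π 2^2 dx + ∫_π^{2π} 11^2 dx] = (1/(2π)) · (4π + 121π) = (4 + 121)/2 = 125/2.
So Σ_{n ∈ Z} |c_n|^2 = 125/2.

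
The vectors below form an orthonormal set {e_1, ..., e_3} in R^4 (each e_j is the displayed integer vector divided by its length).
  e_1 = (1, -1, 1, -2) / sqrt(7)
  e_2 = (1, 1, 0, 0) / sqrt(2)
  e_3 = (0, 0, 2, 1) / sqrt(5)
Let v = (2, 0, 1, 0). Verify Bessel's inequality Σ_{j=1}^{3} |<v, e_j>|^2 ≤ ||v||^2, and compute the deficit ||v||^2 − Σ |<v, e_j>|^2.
Σ |<v, e_j>|^2 = 143/35; ||v||^2 = 5; deficit = 32/35

Write each e_j = u_j / sqrt(<u_j, u_j>) where u_j is the displayed integer vector. Then <v, e_j> = <v, u_j> / sqrt(<u_j, u_j>), so |<v, e_j>|^2 = <v, u_j>^2 / <u_j, u_j>.
Coefficients: <v, e_1> = 3/sqrt(7), <v, e_2> = 2/sqrt(2), <v, e_3> = 2/sqrt(5).
Square and sum: Σ |<v, e_j>|^2 = 143/35.
Compute ||v||^2 = v·v = 5.
Deficit = 5 − 143/35 = 32/35 ≥ 0, confirming Bessel's inequality. (The deficit equals ||v − Σ <v,e_j> e_j||^2, the squared distance from v to span{e_j}.)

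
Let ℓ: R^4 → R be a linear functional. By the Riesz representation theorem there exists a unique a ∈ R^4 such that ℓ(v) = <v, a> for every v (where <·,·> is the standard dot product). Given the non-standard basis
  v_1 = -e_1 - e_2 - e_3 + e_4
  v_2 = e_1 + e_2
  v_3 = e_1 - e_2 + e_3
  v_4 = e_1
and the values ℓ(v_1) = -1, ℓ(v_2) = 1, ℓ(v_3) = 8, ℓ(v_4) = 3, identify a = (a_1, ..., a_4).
a = (3, -2, 3, 3)

Write a = (a_1, ..., a_4) in the standard basis. For each basis vector v_i, ℓ(v_i) = <v_i, a> is a linear equation in the a_j's. Collect the n equations into a matrix system V a = ℓ, where row i of V is v_i (expressed in the standard basis). Since V is invertible (lower-triangular with 1s on the diagonal, up to permutation), solve by back-substitution:
  V =
[[-1, -1, -1, 1],
 [1, 1, 0, 0],
 [1, -1, 1, 0],
 [1, 0, 0, 0]]
  V a = (-1, 1, 8, 3)
Solving gives a = (3, -2, 3, 3).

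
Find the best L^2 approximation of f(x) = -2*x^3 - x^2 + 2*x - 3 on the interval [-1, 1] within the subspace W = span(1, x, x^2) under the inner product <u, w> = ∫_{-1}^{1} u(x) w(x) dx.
g(x) = -x^2 + 4*x/5 - 3

The best approximation g ∈ W is the orthogonal projection of f onto W. Writing g = a_0 + a_1 x + a_2 x^2, the coefficients solve the normal equations G · a = b where
  G_{ij} = <φ_i, φ_j> and b_i = <f, φ_i>, with φ_0 = 1, φ_1 = x, φ_2 = x^2.
G =
  [2, 0, 2/3]
  [0, 2/3, 0]
  [2/3, 0, 2/5],
b = (-20/3, 8/15, -12/5).
Solving gives a_0 = -3, a_1 = 4/5, a_2 = -1, so
  g(x) = -x^2 + 4*x/5 - 3.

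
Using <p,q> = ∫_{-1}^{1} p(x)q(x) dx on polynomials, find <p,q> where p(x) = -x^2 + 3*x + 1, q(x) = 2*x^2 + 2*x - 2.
<p,q> = 28/15

Expand the product: p(x)·q(x) = -2*x^4 + 4*x^3 + 10*x^2 - 4*x - 2.
∫_{-1}^{1} of each monomial x^k gives [2/(k+1) if k even, 0 if k odd]. Integrating term-by-term (or equivalently evaluating the antiderivative F(x) = -2*x^5/5 + x^4 + 10*x^3/3 - 2*x^2 - 2*x at the endpoints):
  F(1) − F(−1) = -1/15 − (-29/15) = 28/15.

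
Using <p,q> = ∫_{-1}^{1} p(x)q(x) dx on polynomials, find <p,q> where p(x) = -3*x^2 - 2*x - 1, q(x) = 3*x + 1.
<p,q> = -8

Expand the product: p(x)·q(x) = -9*x^3 - 9*x^2 - 5*x - 1.
∫_{-1}^{1} of each monomial x^k gives [2/(k+1) if k even, 0 if k odd]. Integrating term-by-term (or equivalently evaluating the antiderivative F(x) = -9*x^4/4 - 3*x^3 - 5*x^2/2 - x at the endpoints):
  F(1) − F(−1) = -35/4 − (-3/4) = -8.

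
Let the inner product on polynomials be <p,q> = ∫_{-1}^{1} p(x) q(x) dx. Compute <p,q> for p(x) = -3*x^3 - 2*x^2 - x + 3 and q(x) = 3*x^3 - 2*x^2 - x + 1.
<p,q> = 38/105

Expand the product: p(x)·q(x) = -9*x^6 + 4*x^4 + 10*x^3 - 7*x^2 - 4*x + 3.
∫_{-1}^{1} of each monomial x^k gives [2/(k+1) if k even, 0 if k odd]. Integrating term-by-term (or equivalently evaluating the antiderivative F(x) = -9*x^7/7 + 4*x^5/5 + 5*x^4/2 - 7*x^3/3 - 2*x^2 + 3*x at the endpoints):
  F(1) − F(−1) = 143/210 − (67/210) = 38/105.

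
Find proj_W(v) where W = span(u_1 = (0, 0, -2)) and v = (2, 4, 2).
proj_W(v) = (0, 0, 2)

Set up U = [u_1 | ... | u_1] ∈ R^(3×1). The projector onto W = col(U) is P = U (U^T U)^(-1) U^T.
Compute U^T U =
  [4],
and U^T v = (-4).
Solve U^T U · c = U^T v for the coefficients: c = (-1). The projection is proj_W(v) = U c.
Check: (v - proj_W(v)) · u_1 = 0  (should be 0).
Result: proj_W(v) = (0, 0, 2).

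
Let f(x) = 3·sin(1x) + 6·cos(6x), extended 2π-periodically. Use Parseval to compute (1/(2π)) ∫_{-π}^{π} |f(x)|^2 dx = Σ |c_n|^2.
Σ |c_n|^2 = 45/2

Expand |f|^2 and use orthogonality of {sin(nx), cos(mx)} on [-π, π]:
  ∫_{-π}^{π} sin(nx)^2 dx = π, ∫ cos(mx)^2 dx = π, and cross terms integrate to 0.
So ∫_{-π}^{π} f(x)^2 dx = 3^2 · π + 6^2 · π = (9 + 36)π.
Divide by 2π: (9 + 36)/2 = 45/2.
By Parseval, this equals Σ |c_n|^2.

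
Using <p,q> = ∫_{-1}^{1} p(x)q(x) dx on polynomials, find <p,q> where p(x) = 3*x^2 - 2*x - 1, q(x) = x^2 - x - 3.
<p,q> = 28/15

Expand the product: p(x)·q(x) = 3*x^4 - 5*x^3 - 8*x^2 + 7*x + 3.
∫_{-1}^{1} of each monomial x^k gives [2/(k+1) if k even, 0 if k odd]. Integrating term-by-term (or equivalently evaluating the antiderivative F(x) = 3*x^5/5 - 5*x^4/4 - 8*x^3/3 + 7*x^2/2 + 3*x at the endpoints):
  F(1) − F(−1) = 191/60 − (79/60) = 28/15.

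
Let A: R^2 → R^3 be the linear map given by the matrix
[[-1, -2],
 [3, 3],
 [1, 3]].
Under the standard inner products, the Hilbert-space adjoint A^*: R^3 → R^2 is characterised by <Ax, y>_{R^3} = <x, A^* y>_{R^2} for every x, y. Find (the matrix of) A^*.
A^* = A^T =
[[-1, 3, 1],
 [-2, 3, 3]]

For real matrices with standard dot products, the defining identity <Ax, y> = <x, A^* y> gives (Ax)^T y = x^T (A^*) y, i.e. x^T A^T y = x^T (A^*) y. Since this holds for all x, y, we must have A^* = A^T. Therefore
A^* =
[[-1, 3, 1],
 [-2, 3, 3]].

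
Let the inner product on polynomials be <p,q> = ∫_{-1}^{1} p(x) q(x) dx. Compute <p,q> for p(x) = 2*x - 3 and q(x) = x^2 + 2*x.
<p,q> = 2/3

Expand the product: p(x)·q(x) = 2*x^3 + x^2 - 6*x.
∫_{-1}^{1} of each monomial x^k gives [2/(k+1) if k even, 0 if k odd]. Integrating term-by-term (or equivalently evaluating the antiderivative F(x) = x^4/2 + x^3/3 - 3*x^2 at the endpoints):
  F(1) − F(−1) = -13/6 − (-17/6) = 2/3.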